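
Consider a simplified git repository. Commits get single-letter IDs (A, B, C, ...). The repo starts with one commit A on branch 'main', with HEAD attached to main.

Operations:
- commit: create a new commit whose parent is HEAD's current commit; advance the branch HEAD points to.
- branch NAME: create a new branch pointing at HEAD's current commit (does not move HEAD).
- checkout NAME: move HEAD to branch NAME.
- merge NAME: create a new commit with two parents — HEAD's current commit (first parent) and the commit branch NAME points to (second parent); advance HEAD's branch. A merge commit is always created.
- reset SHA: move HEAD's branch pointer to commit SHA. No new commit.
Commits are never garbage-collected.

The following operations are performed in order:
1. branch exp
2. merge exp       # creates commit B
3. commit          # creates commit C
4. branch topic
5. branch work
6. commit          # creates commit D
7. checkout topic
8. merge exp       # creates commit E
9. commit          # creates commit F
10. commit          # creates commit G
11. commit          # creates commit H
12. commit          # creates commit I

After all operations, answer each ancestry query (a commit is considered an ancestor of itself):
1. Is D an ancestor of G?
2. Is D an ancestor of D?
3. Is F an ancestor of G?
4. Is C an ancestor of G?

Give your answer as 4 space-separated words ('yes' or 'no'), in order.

Answer: no yes yes yes

Derivation:
After op 1 (branch): HEAD=main@A [exp=A main=A]
After op 2 (merge): HEAD=main@B [exp=A main=B]
After op 3 (commit): HEAD=main@C [exp=A main=C]
After op 4 (branch): HEAD=main@C [exp=A main=C topic=C]
After op 5 (branch): HEAD=main@C [exp=A main=C topic=C work=C]
After op 6 (commit): HEAD=main@D [exp=A main=D topic=C work=C]
After op 7 (checkout): HEAD=topic@C [exp=A main=D topic=C work=C]
After op 8 (merge): HEAD=topic@E [exp=A main=D topic=E work=C]
After op 9 (commit): HEAD=topic@F [exp=A main=D topic=F work=C]
After op 10 (commit): HEAD=topic@G [exp=A main=D topic=G work=C]
After op 11 (commit): HEAD=topic@H [exp=A main=D topic=H work=C]
After op 12 (commit): HEAD=topic@I [exp=A main=D topic=I work=C]
ancestors(G) = {A,B,C,E,F,G}; D in? no
ancestors(D) = {A,B,C,D}; D in? yes
ancestors(G) = {A,B,C,E,F,G}; F in? yes
ancestors(G) = {A,B,C,E,F,G}; C in? yes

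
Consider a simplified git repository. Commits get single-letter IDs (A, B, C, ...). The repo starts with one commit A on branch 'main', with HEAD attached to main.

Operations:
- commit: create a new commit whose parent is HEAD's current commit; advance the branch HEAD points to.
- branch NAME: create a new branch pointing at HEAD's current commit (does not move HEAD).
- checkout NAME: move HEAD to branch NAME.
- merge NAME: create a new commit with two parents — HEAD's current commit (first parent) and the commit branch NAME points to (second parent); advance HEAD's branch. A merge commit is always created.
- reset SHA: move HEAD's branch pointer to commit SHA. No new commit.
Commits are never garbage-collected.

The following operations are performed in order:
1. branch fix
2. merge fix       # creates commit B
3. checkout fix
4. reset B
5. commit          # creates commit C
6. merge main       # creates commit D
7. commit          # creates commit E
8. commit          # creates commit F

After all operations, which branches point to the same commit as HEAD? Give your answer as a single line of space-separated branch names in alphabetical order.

After op 1 (branch): HEAD=main@A [fix=A main=A]
After op 2 (merge): HEAD=main@B [fix=A main=B]
After op 3 (checkout): HEAD=fix@A [fix=A main=B]
After op 4 (reset): HEAD=fix@B [fix=B main=B]
After op 5 (commit): HEAD=fix@C [fix=C main=B]
After op 6 (merge): HEAD=fix@D [fix=D main=B]
After op 7 (commit): HEAD=fix@E [fix=E main=B]
After op 8 (commit): HEAD=fix@F [fix=F main=B]

Answer: fix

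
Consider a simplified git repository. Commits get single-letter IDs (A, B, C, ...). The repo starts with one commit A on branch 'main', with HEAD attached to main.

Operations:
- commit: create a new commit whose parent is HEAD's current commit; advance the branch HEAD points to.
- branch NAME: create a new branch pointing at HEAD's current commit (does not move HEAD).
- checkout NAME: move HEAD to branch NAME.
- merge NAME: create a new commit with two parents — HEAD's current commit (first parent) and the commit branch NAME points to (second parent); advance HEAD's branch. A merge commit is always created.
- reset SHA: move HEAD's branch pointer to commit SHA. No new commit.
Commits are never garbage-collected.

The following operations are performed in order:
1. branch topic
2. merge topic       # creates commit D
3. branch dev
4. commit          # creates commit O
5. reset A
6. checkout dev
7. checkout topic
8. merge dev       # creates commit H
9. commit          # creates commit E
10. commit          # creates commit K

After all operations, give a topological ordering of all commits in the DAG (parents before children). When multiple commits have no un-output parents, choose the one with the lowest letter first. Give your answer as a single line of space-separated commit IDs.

Answer: A D H E K O

Derivation:
After op 1 (branch): HEAD=main@A [main=A topic=A]
After op 2 (merge): HEAD=main@D [main=D topic=A]
After op 3 (branch): HEAD=main@D [dev=D main=D topic=A]
After op 4 (commit): HEAD=main@O [dev=D main=O topic=A]
After op 5 (reset): HEAD=main@A [dev=D main=A topic=A]
After op 6 (checkout): HEAD=dev@D [dev=D main=A topic=A]
After op 7 (checkout): HEAD=topic@A [dev=D main=A topic=A]
After op 8 (merge): HEAD=topic@H [dev=D main=A topic=H]
After op 9 (commit): HEAD=topic@E [dev=D main=A topic=E]
After op 10 (commit): HEAD=topic@K [dev=D main=A topic=K]
commit A: parents=[]
commit D: parents=['A', 'A']
commit E: parents=['H']
commit H: parents=['A', 'D']
commit K: parents=['E']
commit O: parents=['D']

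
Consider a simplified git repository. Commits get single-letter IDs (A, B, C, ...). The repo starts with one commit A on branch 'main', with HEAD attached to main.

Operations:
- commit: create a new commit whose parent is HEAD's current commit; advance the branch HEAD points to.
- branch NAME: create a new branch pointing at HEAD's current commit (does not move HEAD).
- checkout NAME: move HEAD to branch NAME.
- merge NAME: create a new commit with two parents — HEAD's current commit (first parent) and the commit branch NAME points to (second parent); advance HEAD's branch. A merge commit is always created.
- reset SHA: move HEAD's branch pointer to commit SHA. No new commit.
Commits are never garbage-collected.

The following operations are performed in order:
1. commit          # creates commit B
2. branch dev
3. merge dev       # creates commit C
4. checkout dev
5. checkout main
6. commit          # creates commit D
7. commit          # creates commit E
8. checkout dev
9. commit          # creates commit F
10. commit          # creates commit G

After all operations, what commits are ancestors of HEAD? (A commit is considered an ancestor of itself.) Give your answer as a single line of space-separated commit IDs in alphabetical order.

After op 1 (commit): HEAD=main@B [main=B]
After op 2 (branch): HEAD=main@B [dev=B main=B]
After op 3 (merge): HEAD=main@C [dev=B main=C]
After op 4 (checkout): HEAD=dev@B [dev=B main=C]
After op 5 (checkout): HEAD=main@C [dev=B main=C]
After op 6 (commit): HEAD=main@D [dev=B main=D]
After op 7 (commit): HEAD=main@E [dev=B main=E]
After op 8 (checkout): HEAD=dev@B [dev=B main=E]
After op 9 (commit): HEAD=dev@F [dev=F main=E]
After op 10 (commit): HEAD=dev@G [dev=G main=E]

Answer: A B F G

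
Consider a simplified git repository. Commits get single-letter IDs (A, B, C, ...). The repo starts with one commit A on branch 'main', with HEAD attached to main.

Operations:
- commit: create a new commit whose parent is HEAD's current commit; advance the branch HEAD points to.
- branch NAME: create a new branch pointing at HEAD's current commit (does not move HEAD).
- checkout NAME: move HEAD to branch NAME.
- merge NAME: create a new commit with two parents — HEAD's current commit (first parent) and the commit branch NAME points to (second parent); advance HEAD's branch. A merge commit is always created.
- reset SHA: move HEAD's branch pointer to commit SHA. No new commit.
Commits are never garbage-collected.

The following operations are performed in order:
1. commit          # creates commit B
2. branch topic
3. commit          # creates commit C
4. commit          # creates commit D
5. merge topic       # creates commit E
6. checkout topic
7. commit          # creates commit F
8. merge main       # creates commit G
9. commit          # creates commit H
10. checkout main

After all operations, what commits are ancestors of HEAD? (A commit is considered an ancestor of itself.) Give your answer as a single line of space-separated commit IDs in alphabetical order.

Answer: A B C D E

Derivation:
After op 1 (commit): HEAD=main@B [main=B]
After op 2 (branch): HEAD=main@B [main=B topic=B]
After op 3 (commit): HEAD=main@C [main=C topic=B]
After op 4 (commit): HEAD=main@D [main=D topic=B]
After op 5 (merge): HEAD=main@E [main=E topic=B]
After op 6 (checkout): HEAD=topic@B [main=E topic=B]
After op 7 (commit): HEAD=topic@F [main=E topic=F]
After op 8 (merge): HEAD=topic@G [main=E topic=G]
After op 9 (commit): HEAD=topic@H [main=E topic=H]
After op 10 (checkout): HEAD=main@E [main=E topic=H]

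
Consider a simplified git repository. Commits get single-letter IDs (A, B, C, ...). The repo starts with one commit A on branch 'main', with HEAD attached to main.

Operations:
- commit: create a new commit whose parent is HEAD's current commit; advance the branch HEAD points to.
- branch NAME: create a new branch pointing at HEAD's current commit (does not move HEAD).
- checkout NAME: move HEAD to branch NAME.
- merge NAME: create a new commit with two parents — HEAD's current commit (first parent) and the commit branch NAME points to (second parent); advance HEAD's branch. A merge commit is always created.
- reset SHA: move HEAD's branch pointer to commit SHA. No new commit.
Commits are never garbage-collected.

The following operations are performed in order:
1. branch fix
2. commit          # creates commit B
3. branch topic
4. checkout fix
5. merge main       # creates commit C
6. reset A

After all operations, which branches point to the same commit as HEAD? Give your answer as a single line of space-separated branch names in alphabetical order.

After op 1 (branch): HEAD=main@A [fix=A main=A]
After op 2 (commit): HEAD=main@B [fix=A main=B]
After op 3 (branch): HEAD=main@B [fix=A main=B topic=B]
After op 4 (checkout): HEAD=fix@A [fix=A main=B topic=B]
After op 5 (merge): HEAD=fix@C [fix=C main=B topic=B]
After op 6 (reset): HEAD=fix@A [fix=A main=B topic=B]

Answer: fix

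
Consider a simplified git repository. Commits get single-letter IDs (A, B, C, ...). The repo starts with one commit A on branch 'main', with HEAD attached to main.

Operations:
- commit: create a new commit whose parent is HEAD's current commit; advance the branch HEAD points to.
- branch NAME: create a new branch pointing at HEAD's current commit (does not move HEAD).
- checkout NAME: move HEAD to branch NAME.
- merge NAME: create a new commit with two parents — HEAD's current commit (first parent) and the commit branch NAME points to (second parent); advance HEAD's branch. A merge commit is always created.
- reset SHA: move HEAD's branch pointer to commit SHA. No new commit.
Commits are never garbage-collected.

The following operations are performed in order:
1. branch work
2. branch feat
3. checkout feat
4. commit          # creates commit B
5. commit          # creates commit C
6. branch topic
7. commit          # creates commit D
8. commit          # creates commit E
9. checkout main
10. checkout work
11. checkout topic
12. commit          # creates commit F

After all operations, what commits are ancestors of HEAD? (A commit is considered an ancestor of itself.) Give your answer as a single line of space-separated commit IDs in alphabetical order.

Answer: A B C F

Derivation:
After op 1 (branch): HEAD=main@A [main=A work=A]
After op 2 (branch): HEAD=main@A [feat=A main=A work=A]
After op 3 (checkout): HEAD=feat@A [feat=A main=A work=A]
After op 4 (commit): HEAD=feat@B [feat=B main=A work=A]
After op 5 (commit): HEAD=feat@C [feat=C main=A work=A]
After op 6 (branch): HEAD=feat@C [feat=C main=A topic=C work=A]
After op 7 (commit): HEAD=feat@D [feat=D main=A topic=C work=A]
After op 8 (commit): HEAD=feat@E [feat=E main=A topic=C work=A]
After op 9 (checkout): HEAD=main@A [feat=E main=A topic=C work=A]
After op 10 (checkout): HEAD=work@A [feat=E main=A topic=C work=A]
After op 11 (checkout): HEAD=topic@C [feat=E main=A topic=C work=A]
After op 12 (commit): HEAD=topic@F [feat=E main=A topic=F work=A]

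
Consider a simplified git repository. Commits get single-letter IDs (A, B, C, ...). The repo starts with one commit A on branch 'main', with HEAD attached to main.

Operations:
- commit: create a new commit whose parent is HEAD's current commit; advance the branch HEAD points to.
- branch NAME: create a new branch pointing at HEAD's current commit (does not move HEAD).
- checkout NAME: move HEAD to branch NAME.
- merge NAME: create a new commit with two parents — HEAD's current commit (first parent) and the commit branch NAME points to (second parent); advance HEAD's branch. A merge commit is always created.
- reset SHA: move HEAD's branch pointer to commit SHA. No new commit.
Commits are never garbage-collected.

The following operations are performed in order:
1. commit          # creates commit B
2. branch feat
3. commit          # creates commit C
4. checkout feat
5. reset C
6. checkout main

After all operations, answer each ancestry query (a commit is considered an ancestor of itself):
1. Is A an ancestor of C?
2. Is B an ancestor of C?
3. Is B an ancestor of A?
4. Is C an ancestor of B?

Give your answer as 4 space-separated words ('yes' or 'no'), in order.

Answer: yes yes no no

Derivation:
After op 1 (commit): HEAD=main@B [main=B]
After op 2 (branch): HEAD=main@B [feat=B main=B]
After op 3 (commit): HEAD=main@C [feat=B main=C]
After op 4 (checkout): HEAD=feat@B [feat=B main=C]
After op 5 (reset): HEAD=feat@C [feat=C main=C]
After op 6 (checkout): HEAD=main@C [feat=C main=C]
ancestors(C) = {A,B,C}; A in? yes
ancestors(C) = {A,B,C}; B in? yes
ancestors(A) = {A}; B in? no
ancestors(B) = {A,B}; C in? no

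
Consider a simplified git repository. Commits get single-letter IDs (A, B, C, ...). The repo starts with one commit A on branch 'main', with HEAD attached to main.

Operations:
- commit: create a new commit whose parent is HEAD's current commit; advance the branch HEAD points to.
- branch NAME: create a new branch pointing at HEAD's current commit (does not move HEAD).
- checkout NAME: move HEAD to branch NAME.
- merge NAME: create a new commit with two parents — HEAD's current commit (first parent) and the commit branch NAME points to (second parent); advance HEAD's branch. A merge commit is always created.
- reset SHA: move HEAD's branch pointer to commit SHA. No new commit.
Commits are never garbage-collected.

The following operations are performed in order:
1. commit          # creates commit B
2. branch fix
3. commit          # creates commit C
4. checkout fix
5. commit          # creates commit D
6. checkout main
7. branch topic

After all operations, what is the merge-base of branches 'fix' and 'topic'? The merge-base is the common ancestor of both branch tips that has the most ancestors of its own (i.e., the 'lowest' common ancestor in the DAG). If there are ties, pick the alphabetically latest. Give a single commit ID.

After op 1 (commit): HEAD=main@B [main=B]
After op 2 (branch): HEAD=main@B [fix=B main=B]
After op 3 (commit): HEAD=main@C [fix=B main=C]
After op 4 (checkout): HEAD=fix@B [fix=B main=C]
After op 5 (commit): HEAD=fix@D [fix=D main=C]
After op 6 (checkout): HEAD=main@C [fix=D main=C]
After op 7 (branch): HEAD=main@C [fix=D main=C topic=C]
ancestors(fix=D): ['A', 'B', 'D']
ancestors(topic=C): ['A', 'B', 'C']
common: ['A', 'B']

Answer: B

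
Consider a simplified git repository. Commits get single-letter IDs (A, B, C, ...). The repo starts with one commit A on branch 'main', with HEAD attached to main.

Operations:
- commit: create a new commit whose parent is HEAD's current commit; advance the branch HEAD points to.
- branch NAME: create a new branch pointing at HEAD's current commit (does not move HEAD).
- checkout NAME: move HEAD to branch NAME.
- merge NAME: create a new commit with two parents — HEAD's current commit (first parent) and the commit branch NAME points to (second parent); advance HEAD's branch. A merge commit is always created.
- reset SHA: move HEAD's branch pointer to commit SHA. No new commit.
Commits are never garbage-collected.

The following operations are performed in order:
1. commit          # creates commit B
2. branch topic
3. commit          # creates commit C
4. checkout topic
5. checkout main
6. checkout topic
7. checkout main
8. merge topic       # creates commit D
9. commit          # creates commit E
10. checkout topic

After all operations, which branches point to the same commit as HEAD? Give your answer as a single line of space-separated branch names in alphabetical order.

Answer: topic

Derivation:
After op 1 (commit): HEAD=main@B [main=B]
After op 2 (branch): HEAD=main@B [main=B topic=B]
After op 3 (commit): HEAD=main@C [main=C topic=B]
After op 4 (checkout): HEAD=topic@B [main=C topic=B]
After op 5 (checkout): HEAD=main@C [main=C topic=B]
After op 6 (checkout): HEAD=topic@B [main=C topic=B]
After op 7 (checkout): HEAD=main@C [main=C topic=B]
After op 8 (merge): HEAD=main@D [main=D topic=B]
After op 9 (commit): HEAD=main@E [main=E topic=B]
After op 10 (checkout): HEAD=topic@B [main=E topic=B]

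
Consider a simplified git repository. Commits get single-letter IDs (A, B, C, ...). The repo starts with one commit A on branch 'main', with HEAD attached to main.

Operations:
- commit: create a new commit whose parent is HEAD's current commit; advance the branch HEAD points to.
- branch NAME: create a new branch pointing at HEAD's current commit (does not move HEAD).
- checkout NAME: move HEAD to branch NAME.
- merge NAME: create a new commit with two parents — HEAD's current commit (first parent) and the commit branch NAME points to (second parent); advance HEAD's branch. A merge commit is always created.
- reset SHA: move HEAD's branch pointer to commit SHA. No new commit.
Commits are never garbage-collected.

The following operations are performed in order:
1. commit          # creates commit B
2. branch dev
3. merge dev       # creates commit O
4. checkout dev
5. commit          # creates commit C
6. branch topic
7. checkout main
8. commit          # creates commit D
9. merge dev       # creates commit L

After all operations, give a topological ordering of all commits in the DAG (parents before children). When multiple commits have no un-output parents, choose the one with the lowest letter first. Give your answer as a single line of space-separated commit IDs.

Answer: A B C O D L

Derivation:
After op 1 (commit): HEAD=main@B [main=B]
After op 2 (branch): HEAD=main@B [dev=B main=B]
After op 3 (merge): HEAD=main@O [dev=B main=O]
After op 4 (checkout): HEAD=dev@B [dev=B main=O]
After op 5 (commit): HEAD=dev@C [dev=C main=O]
After op 6 (branch): HEAD=dev@C [dev=C main=O topic=C]
After op 7 (checkout): HEAD=main@O [dev=C main=O topic=C]
After op 8 (commit): HEAD=main@D [dev=C main=D topic=C]
After op 9 (merge): HEAD=main@L [dev=C main=L topic=C]
commit A: parents=[]
commit B: parents=['A']
commit C: parents=['B']
commit D: parents=['O']
commit L: parents=['D', 'C']
commit O: parents=['B', 'B']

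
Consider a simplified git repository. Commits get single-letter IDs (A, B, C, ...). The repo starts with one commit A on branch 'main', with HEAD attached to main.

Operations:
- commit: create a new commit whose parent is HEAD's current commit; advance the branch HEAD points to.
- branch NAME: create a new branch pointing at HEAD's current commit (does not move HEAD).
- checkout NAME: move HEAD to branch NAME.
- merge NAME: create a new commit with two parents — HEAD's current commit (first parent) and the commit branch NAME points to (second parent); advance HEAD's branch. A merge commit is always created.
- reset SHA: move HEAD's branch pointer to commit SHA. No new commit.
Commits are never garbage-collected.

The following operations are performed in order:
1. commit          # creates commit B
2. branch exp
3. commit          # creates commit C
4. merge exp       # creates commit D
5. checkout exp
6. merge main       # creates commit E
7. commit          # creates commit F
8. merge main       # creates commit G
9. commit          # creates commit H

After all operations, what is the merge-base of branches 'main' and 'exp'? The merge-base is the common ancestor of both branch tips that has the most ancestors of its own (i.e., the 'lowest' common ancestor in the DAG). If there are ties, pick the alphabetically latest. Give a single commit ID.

After op 1 (commit): HEAD=main@B [main=B]
After op 2 (branch): HEAD=main@B [exp=B main=B]
After op 3 (commit): HEAD=main@C [exp=B main=C]
After op 4 (merge): HEAD=main@D [exp=B main=D]
After op 5 (checkout): HEAD=exp@B [exp=B main=D]
After op 6 (merge): HEAD=exp@E [exp=E main=D]
After op 7 (commit): HEAD=exp@F [exp=F main=D]
After op 8 (merge): HEAD=exp@G [exp=G main=D]
After op 9 (commit): HEAD=exp@H [exp=H main=D]
ancestors(main=D): ['A', 'B', 'C', 'D']
ancestors(exp=H): ['A', 'B', 'C', 'D', 'E', 'F', 'G', 'H']
common: ['A', 'B', 'C', 'D']

Answer: D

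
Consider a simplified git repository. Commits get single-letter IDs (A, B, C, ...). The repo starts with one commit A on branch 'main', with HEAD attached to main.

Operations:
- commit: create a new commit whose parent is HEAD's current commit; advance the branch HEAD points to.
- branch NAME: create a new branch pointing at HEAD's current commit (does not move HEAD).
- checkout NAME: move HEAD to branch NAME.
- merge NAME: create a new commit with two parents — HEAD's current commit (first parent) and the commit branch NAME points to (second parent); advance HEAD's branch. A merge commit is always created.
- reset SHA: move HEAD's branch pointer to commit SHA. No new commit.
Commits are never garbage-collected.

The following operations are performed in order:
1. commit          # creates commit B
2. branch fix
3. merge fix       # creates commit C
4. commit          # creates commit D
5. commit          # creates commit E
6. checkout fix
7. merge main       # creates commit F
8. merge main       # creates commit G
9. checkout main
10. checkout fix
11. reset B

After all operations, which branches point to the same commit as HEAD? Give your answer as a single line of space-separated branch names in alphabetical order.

Answer: fix

Derivation:
After op 1 (commit): HEAD=main@B [main=B]
After op 2 (branch): HEAD=main@B [fix=B main=B]
After op 3 (merge): HEAD=main@C [fix=B main=C]
After op 4 (commit): HEAD=main@D [fix=B main=D]
After op 5 (commit): HEAD=main@E [fix=B main=E]
After op 6 (checkout): HEAD=fix@B [fix=B main=E]
After op 7 (merge): HEAD=fix@F [fix=F main=E]
After op 8 (merge): HEAD=fix@G [fix=G main=E]
After op 9 (checkout): HEAD=main@E [fix=G main=E]
After op 10 (checkout): HEAD=fix@G [fix=G main=E]
After op 11 (reset): HEAD=fix@B [fix=B main=E]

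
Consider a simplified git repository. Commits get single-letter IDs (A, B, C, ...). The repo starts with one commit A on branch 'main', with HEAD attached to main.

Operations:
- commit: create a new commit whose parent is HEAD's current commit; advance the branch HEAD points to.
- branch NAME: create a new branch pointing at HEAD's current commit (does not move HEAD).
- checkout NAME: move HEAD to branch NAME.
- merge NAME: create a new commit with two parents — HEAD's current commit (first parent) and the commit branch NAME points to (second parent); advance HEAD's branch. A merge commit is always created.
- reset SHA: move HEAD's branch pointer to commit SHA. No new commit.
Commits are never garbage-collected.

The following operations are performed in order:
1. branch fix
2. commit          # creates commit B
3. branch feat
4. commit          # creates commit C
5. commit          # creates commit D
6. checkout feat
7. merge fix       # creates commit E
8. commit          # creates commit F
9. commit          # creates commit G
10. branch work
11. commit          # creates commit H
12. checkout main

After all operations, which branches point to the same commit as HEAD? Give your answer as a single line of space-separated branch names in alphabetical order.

Answer: main

Derivation:
After op 1 (branch): HEAD=main@A [fix=A main=A]
After op 2 (commit): HEAD=main@B [fix=A main=B]
After op 3 (branch): HEAD=main@B [feat=B fix=A main=B]
After op 4 (commit): HEAD=main@C [feat=B fix=A main=C]
After op 5 (commit): HEAD=main@D [feat=B fix=A main=D]
After op 6 (checkout): HEAD=feat@B [feat=B fix=A main=D]
After op 7 (merge): HEAD=feat@E [feat=E fix=A main=D]
After op 8 (commit): HEAD=feat@F [feat=F fix=A main=D]
After op 9 (commit): HEAD=feat@G [feat=G fix=A main=D]
After op 10 (branch): HEAD=feat@G [feat=G fix=A main=D work=G]
After op 11 (commit): HEAD=feat@H [feat=H fix=A main=D work=G]
After op 12 (checkout): HEAD=main@D [feat=H fix=A main=D work=G]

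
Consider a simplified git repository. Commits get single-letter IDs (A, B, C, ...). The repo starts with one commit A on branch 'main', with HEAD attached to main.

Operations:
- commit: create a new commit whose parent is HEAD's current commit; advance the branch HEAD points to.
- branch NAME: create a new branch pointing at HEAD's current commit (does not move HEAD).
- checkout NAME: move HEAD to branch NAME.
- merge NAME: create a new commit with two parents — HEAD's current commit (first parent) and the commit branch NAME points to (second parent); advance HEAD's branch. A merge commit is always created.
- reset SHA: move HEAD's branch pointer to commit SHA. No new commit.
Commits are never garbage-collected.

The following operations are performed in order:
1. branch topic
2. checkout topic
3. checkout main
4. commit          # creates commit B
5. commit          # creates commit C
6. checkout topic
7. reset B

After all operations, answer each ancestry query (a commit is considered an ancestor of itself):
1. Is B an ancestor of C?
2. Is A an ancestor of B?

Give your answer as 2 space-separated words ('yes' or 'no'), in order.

After op 1 (branch): HEAD=main@A [main=A topic=A]
After op 2 (checkout): HEAD=topic@A [main=A topic=A]
After op 3 (checkout): HEAD=main@A [main=A topic=A]
After op 4 (commit): HEAD=main@B [main=B topic=A]
After op 5 (commit): HEAD=main@C [main=C topic=A]
After op 6 (checkout): HEAD=topic@A [main=C topic=A]
After op 7 (reset): HEAD=topic@B [main=C topic=B]
ancestors(C) = {A,B,C}; B in? yes
ancestors(B) = {A,B}; A in? yes

Answer: yes yes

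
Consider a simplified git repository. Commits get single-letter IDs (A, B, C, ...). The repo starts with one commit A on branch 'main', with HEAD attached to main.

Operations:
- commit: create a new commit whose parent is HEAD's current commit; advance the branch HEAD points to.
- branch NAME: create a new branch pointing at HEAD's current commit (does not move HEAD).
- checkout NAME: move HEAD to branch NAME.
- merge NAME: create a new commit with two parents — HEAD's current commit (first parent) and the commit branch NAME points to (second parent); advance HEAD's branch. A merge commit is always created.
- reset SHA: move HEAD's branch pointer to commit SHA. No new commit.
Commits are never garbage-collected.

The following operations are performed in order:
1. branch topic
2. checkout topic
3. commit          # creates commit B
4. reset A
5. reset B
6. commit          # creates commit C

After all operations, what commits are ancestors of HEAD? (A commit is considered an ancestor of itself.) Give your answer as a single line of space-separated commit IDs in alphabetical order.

Answer: A B C

Derivation:
After op 1 (branch): HEAD=main@A [main=A topic=A]
After op 2 (checkout): HEAD=topic@A [main=A topic=A]
After op 3 (commit): HEAD=topic@B [main=A topic=B]
After op 4 (reset): HEAD=topic@A [main=A topic=A]
After op 5 (reset): HEAD=topic@B [main=A topic=B]
After op 6 (commit): HEAD=topic@C [main=A topic=C]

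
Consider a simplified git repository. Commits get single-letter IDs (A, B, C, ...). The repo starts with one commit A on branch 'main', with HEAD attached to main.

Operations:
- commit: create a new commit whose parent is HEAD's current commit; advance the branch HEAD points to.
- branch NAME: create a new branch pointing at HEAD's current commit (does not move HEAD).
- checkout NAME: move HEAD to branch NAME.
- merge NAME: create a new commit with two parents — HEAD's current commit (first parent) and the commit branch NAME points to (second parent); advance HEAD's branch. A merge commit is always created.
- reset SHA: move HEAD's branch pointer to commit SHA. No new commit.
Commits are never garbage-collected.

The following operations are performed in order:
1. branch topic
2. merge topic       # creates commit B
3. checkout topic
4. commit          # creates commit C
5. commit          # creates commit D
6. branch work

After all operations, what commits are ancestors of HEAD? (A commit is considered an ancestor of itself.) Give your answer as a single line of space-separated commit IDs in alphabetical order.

Answer: A C D

Derivation:
After op 1 (branch): HEAD=main@A [main=A topic=A]
After op 2 (merge): HEAD=main@B [main=B topic=A]
After op 3 (checkout): HEAD=topic@A [main=B topic=A]
After op 4 (commit): HEAD=topic@C [main=B topic=C]
After op 5 (commit): HEAD=topic@D [main=B topic=D]
After op 6 (branch): HEAD=topic@D [main=B topic=D work=D]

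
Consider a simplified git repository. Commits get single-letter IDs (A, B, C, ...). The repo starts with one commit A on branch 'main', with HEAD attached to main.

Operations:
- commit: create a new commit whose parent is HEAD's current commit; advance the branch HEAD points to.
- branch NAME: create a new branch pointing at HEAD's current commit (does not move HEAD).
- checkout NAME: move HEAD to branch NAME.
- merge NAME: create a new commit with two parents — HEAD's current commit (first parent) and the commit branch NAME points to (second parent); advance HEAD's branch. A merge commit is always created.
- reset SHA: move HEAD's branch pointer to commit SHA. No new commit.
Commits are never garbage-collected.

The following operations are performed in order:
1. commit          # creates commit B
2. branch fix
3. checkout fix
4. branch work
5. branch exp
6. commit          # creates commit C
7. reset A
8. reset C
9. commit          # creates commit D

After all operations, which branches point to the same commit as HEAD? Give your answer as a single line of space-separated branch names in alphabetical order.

After op 1 (commit): HEAD=main@B [main=B]
After op 2 (branch): HEAD=main@B [fix=B main=B]
After op 3 (checkout): HEAD=fix@B [fix=B main=B]
After op 4 (branch): HEAD=fix@B [fix=B main=B work=B]
After op 5 (branch): HEAD=fix@B [exp=B fix=B main=B work=B]
After op 6 (commit): HEAD=fix@C [exp=B fix=C main=B work=B]
After op 7 (reset): HEAD=fix@A [exp=B fix=A main=B work=B]
After op 8 (reset): HEAD=fix@C [exp=B fix=C main=B work=B]
After op 9 (commit): HEAD=fix@D [exp=B fix=D main=B work=B]

Answer: fix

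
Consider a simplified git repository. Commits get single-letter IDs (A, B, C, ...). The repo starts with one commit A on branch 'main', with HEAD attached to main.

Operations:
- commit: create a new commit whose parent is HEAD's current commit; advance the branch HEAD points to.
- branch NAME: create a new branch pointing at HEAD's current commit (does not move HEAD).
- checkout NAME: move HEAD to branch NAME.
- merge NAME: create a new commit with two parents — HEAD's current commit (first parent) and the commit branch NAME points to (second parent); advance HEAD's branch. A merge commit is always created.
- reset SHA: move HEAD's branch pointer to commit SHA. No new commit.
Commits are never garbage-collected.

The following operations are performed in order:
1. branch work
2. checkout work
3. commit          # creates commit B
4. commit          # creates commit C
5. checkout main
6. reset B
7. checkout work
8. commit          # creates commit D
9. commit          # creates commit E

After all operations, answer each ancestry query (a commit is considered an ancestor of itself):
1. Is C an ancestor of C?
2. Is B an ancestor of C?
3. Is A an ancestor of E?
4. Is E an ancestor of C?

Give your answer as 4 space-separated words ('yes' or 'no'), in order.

After op 1 (branch): HEAD=main@A [main=A work=A]
After op 2 (checkout): HEAD=work@A [main=A work=A]
After op 3 (commit): HEAD=work@B [main=A work=B]
After op 4 (commit): HEAD=work@C [main=A work=C]
After op 5 (checkout): HEAD=main@A [main=A work=C]
After op 6 (reset): HEAD=main@B [main=B work=C]
After op 7 (checkout): HEAD=work@C [main=B work=C]
After op 8 (commit): HEAD=work@D [main=B work=D]
After op 9 (commit): HEAD=work@E [main=B work=E]
ancestors(C) = {A,B,C}; C in? yes
ancestors(C) = {A,B,C}; B in? yes
ancestors(E) = {A,B,C,D,E}; A in? yes
ancestors(C) = {A,B,C}; E in? no

Answer: yes yes yes no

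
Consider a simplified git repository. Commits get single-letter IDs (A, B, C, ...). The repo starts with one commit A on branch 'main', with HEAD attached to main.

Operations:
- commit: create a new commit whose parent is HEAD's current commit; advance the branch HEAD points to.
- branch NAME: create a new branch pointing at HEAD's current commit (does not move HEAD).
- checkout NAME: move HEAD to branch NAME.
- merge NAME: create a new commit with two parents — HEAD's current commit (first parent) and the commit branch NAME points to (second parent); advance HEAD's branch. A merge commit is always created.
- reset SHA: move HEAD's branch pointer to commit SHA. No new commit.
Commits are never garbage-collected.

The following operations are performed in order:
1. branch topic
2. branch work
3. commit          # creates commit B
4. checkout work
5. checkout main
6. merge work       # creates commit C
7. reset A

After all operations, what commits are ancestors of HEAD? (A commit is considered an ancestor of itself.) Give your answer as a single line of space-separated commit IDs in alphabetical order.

Answer: A

Derivation:
After op 1 (branch): HEAD=main@A [main=A topic=A]
After op 2 (branch): HEAD=main@A [main=A topic=A work=A]
After op 3 (commit): HEAD=main@B [main=B topic=A work=A]
After op 4 (checkout): HEAD=work@A [main=B topic=A work=A]
After op 5 (checkout): HEAD=main@B [main=B topic=A work=A]
After op 6 (merge): HEAD=main@C [main=C topic=A work=A]
After op 7 (reset): HEAD=main@A [main=A topic=A work=A]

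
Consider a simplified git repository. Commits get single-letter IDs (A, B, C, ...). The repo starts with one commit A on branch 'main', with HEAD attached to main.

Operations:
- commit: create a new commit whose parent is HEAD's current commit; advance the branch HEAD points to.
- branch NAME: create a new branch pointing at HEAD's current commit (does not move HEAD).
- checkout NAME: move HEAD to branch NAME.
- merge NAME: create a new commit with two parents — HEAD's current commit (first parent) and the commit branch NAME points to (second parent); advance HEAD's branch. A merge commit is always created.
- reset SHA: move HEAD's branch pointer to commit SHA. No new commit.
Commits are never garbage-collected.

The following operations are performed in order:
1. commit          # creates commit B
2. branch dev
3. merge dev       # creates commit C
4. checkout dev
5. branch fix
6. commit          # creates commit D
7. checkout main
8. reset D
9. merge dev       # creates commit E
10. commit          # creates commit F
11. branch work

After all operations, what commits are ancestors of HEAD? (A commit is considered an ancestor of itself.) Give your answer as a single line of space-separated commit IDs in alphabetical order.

Answer: A B D E F

Derivation:
After op 1 (commit): HEAD=main@B [main=B]
After op 2 (branch): HEAD=main@B [dev=B main=B]
After op 3 (merge): HEAD=main@C [dev=B main=C]
After op 4 (checkout): HEAD=dev@B [dev=B main=C]
After op 5 (branch): HEAD=dev@B [dev=B fix=B main=C]
After op 6 (commit): HEAD=dev@D [dev=D fix=B main=C]
After op 7 (checkout): HEAD=main@C [dev=D fix=B main=C]
After op 8 (reset): HEAD=main@D [dev=D fix=B main=D]
After op 9 (merge): HEAD=main@E [dev=D fix=B main=E]
After op 10 (commit): HEAD=main@F [dev=D fix=B main=F]
After op 11 (branch): HEAD=main@F [dev=D fix=B main=F work=F]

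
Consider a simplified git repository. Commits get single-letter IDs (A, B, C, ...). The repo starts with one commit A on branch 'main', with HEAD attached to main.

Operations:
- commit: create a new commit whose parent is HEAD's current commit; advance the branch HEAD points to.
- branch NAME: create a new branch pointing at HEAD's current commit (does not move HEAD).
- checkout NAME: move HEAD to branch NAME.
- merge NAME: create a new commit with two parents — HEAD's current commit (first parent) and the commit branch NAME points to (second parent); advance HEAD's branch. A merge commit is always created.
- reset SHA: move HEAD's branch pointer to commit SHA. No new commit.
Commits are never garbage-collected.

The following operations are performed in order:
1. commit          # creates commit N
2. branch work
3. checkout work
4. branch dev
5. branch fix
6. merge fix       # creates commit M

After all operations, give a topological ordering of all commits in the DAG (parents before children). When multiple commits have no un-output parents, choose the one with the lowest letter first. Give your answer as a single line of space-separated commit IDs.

Answer: A N M

Derivation:
After op 1 (commit): HEAD=main@N [main=N]
After op 2 (branch): HEAD=main@N [main=N work=N]
After op 3 (checkout): HEAD=work@N [main=N work=N]
After op 4 (branch): HEAD=work@N [dev=N main=N work=N]
After op 5 (branch): HEAD=work@N [dev=N fix=N main=N work=N]
After op 6 (merge): HEAD=work@M [dev=N fix=N main=N work=M]
commit A: parents=[]
commit M: parents=['N', 'N']
commit N: parents=['A']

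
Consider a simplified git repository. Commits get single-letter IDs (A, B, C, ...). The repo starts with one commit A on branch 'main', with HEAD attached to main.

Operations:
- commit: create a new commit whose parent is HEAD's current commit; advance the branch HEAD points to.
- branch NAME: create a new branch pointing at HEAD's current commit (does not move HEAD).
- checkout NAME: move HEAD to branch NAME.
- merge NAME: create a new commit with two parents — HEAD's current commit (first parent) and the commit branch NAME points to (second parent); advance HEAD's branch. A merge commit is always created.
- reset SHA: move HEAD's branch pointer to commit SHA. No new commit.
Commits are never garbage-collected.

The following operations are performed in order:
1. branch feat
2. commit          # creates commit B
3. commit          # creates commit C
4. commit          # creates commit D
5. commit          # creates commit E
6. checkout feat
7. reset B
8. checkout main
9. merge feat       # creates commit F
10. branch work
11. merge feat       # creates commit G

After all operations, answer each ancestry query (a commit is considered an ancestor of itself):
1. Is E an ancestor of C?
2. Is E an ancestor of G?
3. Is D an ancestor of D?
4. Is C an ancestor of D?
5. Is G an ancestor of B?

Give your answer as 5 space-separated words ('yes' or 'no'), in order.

After op 1 (branch): HEAD=main@A [feat=A main=A]
After op 2 (commit): HEAD=main@B [feat=A main=B]
After op 3 (commit): HEAD=main@C [feat=A main=C]
After op 4 (commit): HEAD=main@D [feat=A main=D]
After op 5 (commit): HEAD=main@E [feat=A main=E]
After op 6 (checkout): HEAD=feat@A [feat=A main=E]
After op 7 (reset): HEAD=feat@B [feat=B main=E]
After op 8 (checkout): HEAD=main@E [feat=B main=E]
After op 9 (merge): HEAD=main@F [feat=B main=F]
After op 10 (branch): HEAD=main@F [feat=B main=F work=F]
After op 11 (merge): HEAD=main@G [feat=B main=G work=F]
ancestors(C) = {A,B,C}; E in? no
ancestors(G) = {A,B,C,D,E,F,G}; E in? yes
ancestors(D) = {A,B,C,D}; D in? yes
ancestors(D) = {A,B,C,D}; C in? yes
ancestors(B) = {A,B}; G in? no

Answer: no yes yes yes no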